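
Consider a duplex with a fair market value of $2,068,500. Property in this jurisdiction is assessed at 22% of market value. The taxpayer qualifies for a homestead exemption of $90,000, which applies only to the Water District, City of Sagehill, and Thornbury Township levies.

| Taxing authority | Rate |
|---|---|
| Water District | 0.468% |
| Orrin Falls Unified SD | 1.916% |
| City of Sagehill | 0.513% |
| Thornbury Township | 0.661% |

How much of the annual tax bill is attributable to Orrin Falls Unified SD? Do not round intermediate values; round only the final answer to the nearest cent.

$8,719.14

Assessed value = $2,068,500 × 0.22 = $455,070
Orrin Falls Unified SD taxable value = $455,070 (exemption does not apply)
Orrin Falls Unified SD levy = $455,070 × 0.01916 = $8,719.1412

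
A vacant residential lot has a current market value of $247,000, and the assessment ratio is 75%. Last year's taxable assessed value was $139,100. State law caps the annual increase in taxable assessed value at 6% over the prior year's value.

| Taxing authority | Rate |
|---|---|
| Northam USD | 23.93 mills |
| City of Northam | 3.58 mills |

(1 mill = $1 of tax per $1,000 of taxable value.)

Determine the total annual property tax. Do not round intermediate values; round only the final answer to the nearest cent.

$4,056.24

Uncapped assessed value = $247,000 × 0.75 = $185,250
Cap limit = $139,100 × 1.06 = $147,446
Taxable assessed value = min($185,250, $147,446) = $147,446 (cap binds)
Northam USD: $147,446 × 0.02393 = $3,528.38278
City of Northam: $147,446 × 0.00358 = $527.85668
Total = $4,056.23946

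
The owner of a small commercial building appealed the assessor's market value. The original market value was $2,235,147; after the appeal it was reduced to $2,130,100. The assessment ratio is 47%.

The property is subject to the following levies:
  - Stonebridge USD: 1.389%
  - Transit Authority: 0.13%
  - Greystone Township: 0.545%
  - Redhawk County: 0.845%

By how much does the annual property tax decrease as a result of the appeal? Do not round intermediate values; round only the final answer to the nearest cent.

Old assessed value = $2,235,147 × 0.47 = $1,050,519.09
New assessed value = $2,130,100 × 0.47 = $1,001,147
Combined rate = 0.01389 + 0.0013 + 0.00545 + 0.00845 = 0.02909
Old tax = $1,050,519.09 × 0.02909 = $30,559.6003281
New tax = $1,001,147 × 0.02909 = $29,123.36623
Reduction = $30,559.6003281 − $29,123.36623 = $1,436.2340981

$1,436.23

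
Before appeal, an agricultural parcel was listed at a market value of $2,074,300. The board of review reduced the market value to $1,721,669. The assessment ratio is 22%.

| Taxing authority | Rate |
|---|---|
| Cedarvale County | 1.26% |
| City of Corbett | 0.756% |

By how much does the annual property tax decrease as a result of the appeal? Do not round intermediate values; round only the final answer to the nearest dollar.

$1,564

Old assessed value = $2,074,300 × 0.22 = $456,346
New assessed value = $1,721,669 × 0.22 = $378,767.18
Combined rate = 0.0126 + 0.00756 = 0.02016
Old tax = $456,346 × 0.02016 = $9,199.93536
New tax = $378,767.18 × 0.02016 = $7,635.9463488
Reduction = $9,199.93536 − $7,635.9463488 = $1,563.9890112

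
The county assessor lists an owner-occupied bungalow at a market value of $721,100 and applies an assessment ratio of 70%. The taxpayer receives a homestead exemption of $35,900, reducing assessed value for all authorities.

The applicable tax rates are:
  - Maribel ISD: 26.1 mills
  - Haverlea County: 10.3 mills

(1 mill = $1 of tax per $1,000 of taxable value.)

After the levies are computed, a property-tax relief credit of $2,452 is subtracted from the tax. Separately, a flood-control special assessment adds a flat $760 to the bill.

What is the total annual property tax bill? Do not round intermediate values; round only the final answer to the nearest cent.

Assessed value = $721,100 × 0.7 = $504,770
Taxable value = $504,770 − $35,900 = $468,870
Maribel ISD: $468,870 × 0.0261 = $12,237.507
Haverlea County: $468,870 × 0.0103 = $4,829.361
Levies subtotal = $17,066.868
After credit = $17,066.868 − $2,452 = $14,614.868
Total = $14,614.868 + $760 = $15,374.868

$15,374.87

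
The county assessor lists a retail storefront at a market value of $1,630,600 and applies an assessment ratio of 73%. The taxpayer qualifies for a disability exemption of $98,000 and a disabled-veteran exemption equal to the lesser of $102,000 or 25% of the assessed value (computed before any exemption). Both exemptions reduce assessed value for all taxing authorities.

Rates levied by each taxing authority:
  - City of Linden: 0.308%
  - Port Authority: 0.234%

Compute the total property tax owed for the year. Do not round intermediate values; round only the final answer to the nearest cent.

Assessed value = $1,630,600 × 0.73 = $1,190,338
Disabled-veteran exemption = min($102,000, 25% × $1,190,338) = min($102,000, $297,584.5) = $102,000 (dollar cap binds)
Taxable value = $1,190,338 − $98,000 − $102,000 = $990,338
City of Linden: $990,338 × 0.00308 = $3,050.24104
Port Authority: $990,338 × 0.00234 = $2,317.39092
Total = $5,367.63196

$5,367.63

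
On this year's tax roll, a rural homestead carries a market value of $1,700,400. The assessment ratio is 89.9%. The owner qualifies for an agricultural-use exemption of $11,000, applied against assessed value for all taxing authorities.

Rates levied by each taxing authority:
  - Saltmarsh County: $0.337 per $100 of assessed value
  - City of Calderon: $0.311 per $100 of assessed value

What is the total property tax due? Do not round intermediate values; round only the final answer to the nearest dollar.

$9,834

Assessed value = $1,700,400 × 0.899 = $1,528,659.6
Taxable value = $1,528,659.6 − $11,000 = $1,517,659.6
Saltmarsh County: $1,517,659.6 × 0.00337 = $5,114.512852
City of Calderon: $1,517,659.6 × 0.00311 = $4,719.921356
Total = $5,114.512852 + $4,719.921356 = $9,834.434208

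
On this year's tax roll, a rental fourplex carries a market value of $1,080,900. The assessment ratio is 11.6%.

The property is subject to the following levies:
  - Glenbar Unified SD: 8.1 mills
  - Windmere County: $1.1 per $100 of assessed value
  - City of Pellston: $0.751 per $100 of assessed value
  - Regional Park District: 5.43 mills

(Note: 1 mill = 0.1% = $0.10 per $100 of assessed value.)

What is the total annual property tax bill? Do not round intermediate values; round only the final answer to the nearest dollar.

$4,017

Assessed value = $1,080,900 × 0.116 = $125,384.4
Glenbar Unified SD: $125,384.4 × 0.0081 = $1,015.61364
Windmere County: $125,384.4 × 0.011 = $1,379.2284
City of Pellston: $125,384.4 × 0.00751 = $941.636844
Regional Park District: $125,384.4 × 0.00543 = $680.837292
Total = $4,017.316176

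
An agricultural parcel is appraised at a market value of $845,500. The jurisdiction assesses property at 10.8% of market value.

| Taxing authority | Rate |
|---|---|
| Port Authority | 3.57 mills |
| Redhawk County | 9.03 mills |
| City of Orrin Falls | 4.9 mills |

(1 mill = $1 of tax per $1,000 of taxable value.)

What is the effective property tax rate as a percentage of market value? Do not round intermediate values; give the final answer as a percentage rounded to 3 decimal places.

Assessed value = $845,500 × 0.108 = $91,314
Port Authority: $91,314 × 0.00357 = $325.99098
Redhawk County: $91,314 × 0.00903 = $824.56542
City of Orrin Falls: $91,314 × 0.0049 = $447.4386
Total tax = $1,597.995
Effective rate = $1,597.995 ÷ $845,500 = 0.189% of market value

0.189%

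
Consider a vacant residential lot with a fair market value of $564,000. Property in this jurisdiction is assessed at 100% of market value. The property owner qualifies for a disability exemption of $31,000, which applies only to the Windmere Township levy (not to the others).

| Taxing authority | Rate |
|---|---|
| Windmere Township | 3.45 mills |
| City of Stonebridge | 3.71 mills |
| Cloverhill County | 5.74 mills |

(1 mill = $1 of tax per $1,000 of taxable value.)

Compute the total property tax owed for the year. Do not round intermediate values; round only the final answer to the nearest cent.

$7,168.65

Assessed value = $564,000 × 1 = $564,000
Windmere Township: ($564,000 − $31,000) × 0.00345 = $533,000 × 0.00345 = $1,838.85
City of Stonebridge: $564,000 × 0.00371 = $2,092.44
Cloverhill County: $564,000 × 0.00574 = $3,237.36
Total = $7,168.65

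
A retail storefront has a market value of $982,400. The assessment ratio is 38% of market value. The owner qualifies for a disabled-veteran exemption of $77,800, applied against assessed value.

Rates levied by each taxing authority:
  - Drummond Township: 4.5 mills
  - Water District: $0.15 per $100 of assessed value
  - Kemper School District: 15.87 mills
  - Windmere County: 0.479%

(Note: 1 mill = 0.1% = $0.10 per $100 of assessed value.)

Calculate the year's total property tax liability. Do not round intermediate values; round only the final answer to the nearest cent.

Assessed value = $982,400 × 0.38 = $373,312
Taxable value = $373,312 − $77,800 = $295,512
Drummond Township: $295,512 × 0.0045 = $1,329.804
Water District: $295,512 × 0.0015 = $443.268
Kemper School District: $295,512 × 0.01587 = $4,689.77544
Windmere County: $295,512 × 0.00479 = $1,415.50248
Total = $7,878.34992

$7,878.35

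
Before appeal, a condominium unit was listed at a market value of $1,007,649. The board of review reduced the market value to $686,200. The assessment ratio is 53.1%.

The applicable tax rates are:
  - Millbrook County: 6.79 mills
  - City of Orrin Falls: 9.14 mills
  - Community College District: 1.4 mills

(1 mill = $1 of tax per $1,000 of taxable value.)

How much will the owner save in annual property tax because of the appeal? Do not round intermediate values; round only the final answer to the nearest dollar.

Old assessed value = $1,007,649 × 0.531 = $535,061.619
New assessed value = $686,200 × 0.531 = $364,372.2
Combined rate = 0.00679 + 0.00914 + 0.0014 = 0.01733
Old tax = $535,061.619 × 0.01733 = $9,272.61785727
New tax = $364,372.2 × 0.01733 = $6,314.570226
Reduction = $9,272.61785727 − $6,314.570226 = $2,958.04763127

$2,958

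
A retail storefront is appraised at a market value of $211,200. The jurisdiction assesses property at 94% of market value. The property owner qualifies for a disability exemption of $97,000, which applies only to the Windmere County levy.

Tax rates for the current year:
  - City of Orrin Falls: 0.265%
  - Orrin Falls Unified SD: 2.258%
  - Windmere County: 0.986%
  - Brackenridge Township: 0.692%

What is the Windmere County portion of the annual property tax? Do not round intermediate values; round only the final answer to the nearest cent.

$1,001.07

Assessed value = $211,200 × 0.94 = $198,528
Windmere County taxable value = $198,528 − $97,000 = $101,528
Windmere County levy = $101,528 × 0.00986 = $1,001.06608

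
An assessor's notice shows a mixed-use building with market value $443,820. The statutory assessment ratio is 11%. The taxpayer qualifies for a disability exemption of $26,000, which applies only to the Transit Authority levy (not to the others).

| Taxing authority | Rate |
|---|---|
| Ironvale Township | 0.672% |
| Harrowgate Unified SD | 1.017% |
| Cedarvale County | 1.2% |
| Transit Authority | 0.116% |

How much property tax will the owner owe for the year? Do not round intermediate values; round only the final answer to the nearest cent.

$1,436.89

Assessed value = $443,820 × 0.11 = $48,820.2
Ironvale Township: $48,820.2 × 0.00672 = $328.071744
Harrowgate Unified SD: $48,820.2 × 0.01017 = $496.501434
Cedarvale County: $48,820.2 × 0.012 = $585.8424
Transit Authority: ($48,820.2 − $26,000) × 0.00116 = $22,820.2 × 0.00116 = $26.471432
Total = $1,436.88701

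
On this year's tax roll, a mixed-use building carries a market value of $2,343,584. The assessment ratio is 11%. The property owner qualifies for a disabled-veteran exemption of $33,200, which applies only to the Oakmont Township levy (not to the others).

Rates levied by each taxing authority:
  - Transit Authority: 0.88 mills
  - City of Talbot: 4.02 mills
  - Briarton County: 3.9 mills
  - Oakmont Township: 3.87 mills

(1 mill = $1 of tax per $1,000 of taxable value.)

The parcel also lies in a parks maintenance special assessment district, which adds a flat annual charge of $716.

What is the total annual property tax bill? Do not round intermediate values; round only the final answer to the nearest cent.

Assessed value = $2,343,584 × 0.11 = $257,794.24
Transit Authority: $257,794.24 × 0.00088 = $226.8589312
City of Talbot: $257,794.24 × 0.00402 = $1,036.3328448
Briarton County: $257,794.24 × 0.0039 = $1,005.397536
Oakmont Township: ($257,794.24 − $33,200) × 0.00387 = $224,594.24 × 0.00387 = $869.1797088
Levies subtotal = $3,137.7690208
Total = $3,137.7690208 + $716 = $3,853.7690208

$3,853.77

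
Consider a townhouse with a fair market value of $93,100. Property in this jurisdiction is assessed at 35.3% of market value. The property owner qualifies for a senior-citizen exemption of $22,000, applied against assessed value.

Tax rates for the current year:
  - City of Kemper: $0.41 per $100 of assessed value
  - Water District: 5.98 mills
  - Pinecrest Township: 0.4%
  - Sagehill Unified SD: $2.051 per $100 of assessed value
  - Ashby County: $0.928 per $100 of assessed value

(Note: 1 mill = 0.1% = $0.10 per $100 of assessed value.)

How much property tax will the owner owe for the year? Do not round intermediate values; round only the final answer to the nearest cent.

$476.62

Assessed value = $93,100 × 0.353 = $32,864.3
Taxable value = $32,864.3 − $22,000 = $10,864.3
City of Kemper: $10,864.3 × 0.0041 = $44.54363
Water District: $10,864.3 × 0.00598 = $64.968514
Pinecrest Township: $10,864.3 × 0.004 = $43.4572
Sagehill Unified SD: $10,864.3 × 0.02051 = $222.826793
Ashby County: $10,864.3 × 0.00928 = $100.820704
Total = $476.616841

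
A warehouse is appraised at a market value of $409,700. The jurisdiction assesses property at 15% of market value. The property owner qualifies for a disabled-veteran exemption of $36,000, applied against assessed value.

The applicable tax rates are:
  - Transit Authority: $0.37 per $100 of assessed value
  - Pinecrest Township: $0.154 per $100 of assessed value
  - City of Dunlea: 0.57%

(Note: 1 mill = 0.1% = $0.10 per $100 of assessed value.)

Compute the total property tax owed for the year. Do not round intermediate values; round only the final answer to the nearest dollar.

$278

Assessed value = $409,700 × 0.15 = $61,455
Taxable value = $61,455 − $36,000 = $25,455
Transit Authority: $25,455 × 0.0037 = $94.1835
Pinecrest Township: $25,455 × 0.00154 = $39.2007
City of Dunlea: $25,455 × 0.0057 = $145.0935
Total = $278.4777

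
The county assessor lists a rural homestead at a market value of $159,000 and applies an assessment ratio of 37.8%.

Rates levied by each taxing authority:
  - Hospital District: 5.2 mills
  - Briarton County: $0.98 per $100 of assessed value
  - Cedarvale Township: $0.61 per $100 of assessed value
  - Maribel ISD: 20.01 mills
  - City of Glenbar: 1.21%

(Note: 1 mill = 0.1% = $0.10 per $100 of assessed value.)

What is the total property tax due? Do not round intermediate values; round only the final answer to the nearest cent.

Assessed value = $159,000 × 0.378 = $60,102
Hospital District: $60,102 × 0.0052 = $312.5304
Briarton County: $60,102 × 0.0098 = $588.9996
Cedarvale Township: $60,102 × 0.0061 = $366.6222
Maribel ISD: $60,102 × 0.02001 = $1,202.64102
City of Glenbar: $60,102 × 0.0121 = $727.2342
Total = $3,198.02742

$3,198.03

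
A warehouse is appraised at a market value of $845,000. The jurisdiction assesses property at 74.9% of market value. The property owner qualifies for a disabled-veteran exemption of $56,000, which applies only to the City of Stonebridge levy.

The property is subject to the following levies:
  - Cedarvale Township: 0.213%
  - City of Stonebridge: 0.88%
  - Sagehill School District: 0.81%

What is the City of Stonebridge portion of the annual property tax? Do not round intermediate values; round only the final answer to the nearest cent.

$5,076.76

Assessed value = $845,000 × 0.749 = $632,905
City of Stonebridge taxable value = $632,905 − $56,000 = $576,905
City of Stonebridge levy = $576,905 × 0.0088 = $5,076.764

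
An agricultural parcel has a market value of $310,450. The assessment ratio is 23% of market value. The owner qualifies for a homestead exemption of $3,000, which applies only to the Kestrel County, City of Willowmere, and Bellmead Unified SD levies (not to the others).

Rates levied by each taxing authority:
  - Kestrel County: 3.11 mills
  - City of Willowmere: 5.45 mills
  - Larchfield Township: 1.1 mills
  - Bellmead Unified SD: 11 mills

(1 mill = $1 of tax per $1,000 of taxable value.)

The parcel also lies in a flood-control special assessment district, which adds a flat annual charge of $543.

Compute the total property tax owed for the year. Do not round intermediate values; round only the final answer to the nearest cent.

Assessed value = $310,450 × 0.23 = $71,403.5
Kestrel County: ($71,403.5 − $3,000) × 0.00311 = $68,403.5 × 0.00311 = $212.734885
City of Willowmere: ($71,403.5 − $3,000) × 0.00545 = $68,403.5 × 0.00545 = $372.799075
Larchfield Township: $71,403.5 × 0.0011 = $78.54385
Bellmead Unified SD: ($71,403.5 − $3,000) × 0.011 = $68,403.5 × 0.011 = $752.4385
Levies subtotal = $1,416.51631
Total = $1,416.51631 + $543 = $1,959.51631

$1,959.52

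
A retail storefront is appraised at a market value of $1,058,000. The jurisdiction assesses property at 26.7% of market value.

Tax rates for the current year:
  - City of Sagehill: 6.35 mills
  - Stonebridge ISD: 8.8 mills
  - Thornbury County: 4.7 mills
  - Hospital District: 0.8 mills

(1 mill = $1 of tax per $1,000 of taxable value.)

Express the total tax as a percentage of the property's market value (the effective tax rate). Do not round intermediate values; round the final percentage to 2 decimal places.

0.55%

Assessed value = $1,058,000 × 0.267 = $282,486
City of Sagehill: $282,486 × 0.00635 = $1,793.7861
Stonebridge ISD: $282,486 × 0.0088 = $2,485.8768
Thornbury County: $282,486 × 0.0047 = $1,327.6842
Hospital District: $282,486 × 0.0008 = $225.9888
Total tax = $5,833.3359
Effective rate = $5,833.3359 ÷ $1,058,000 = 0.55% of market value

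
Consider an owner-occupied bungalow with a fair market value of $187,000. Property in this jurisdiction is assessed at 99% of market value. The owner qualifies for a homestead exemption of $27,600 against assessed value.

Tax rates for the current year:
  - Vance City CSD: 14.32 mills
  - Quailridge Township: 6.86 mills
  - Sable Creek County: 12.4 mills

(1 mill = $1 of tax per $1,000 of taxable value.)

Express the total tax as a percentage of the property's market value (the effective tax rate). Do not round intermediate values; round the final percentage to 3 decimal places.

Assessed value = $187,000 × 0.99 = $185,130
Taxable value = $185,130 − $27,600 = $157,530
Vance City CSD: $157,530 × 0.01432 = $2,255.8296
Quailridge Township: $157,530 × 0.00686 = $1,080.6558
Sable Creek County: $157,530 × 0.0124 = $1,953.372
Total tax = $5,289.8574
Effective rate = $5,289.8574 ÷ $187,000 = 2.829% of market value

2.829%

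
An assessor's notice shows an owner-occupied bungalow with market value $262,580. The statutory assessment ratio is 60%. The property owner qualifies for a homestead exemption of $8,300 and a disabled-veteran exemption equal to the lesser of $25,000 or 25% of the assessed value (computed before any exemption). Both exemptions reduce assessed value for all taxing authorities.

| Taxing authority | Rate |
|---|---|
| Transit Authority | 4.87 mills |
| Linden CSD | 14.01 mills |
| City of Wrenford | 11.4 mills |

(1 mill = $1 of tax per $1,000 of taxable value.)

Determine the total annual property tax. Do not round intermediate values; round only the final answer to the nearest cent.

$3,762.23

Assessed value = $262,580 × 0.6 = $157,548
Disabled-veteran exemption = min($25,000, 25% × $157,548) = min($25,000, $39,387) = $25,000 (dollar cap binds)
Taxable value = $157,548 − $8,300 − $25,000 = $124,248
Transit Authority: $124,248 × 0.00487 = $605.08776
Linden CSD: $124,248 × 0.01401 = $1,740.71448
City of Wrenford: $124,248 × 0.0114 = $1,416.4272
Total = $3,762.22944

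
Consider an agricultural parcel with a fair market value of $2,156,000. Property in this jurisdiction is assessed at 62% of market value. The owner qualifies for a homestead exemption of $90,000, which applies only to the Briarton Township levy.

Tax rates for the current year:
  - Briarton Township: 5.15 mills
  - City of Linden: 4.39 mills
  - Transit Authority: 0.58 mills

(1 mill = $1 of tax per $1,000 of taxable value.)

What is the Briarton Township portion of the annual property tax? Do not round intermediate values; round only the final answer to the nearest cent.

$6,420.61

Assessed value = $2,156,000 × 0.62 = $1,336,720
Briarton Township taxable value = $1,336,720 − $90,000 = $1,246,720
Briarton Township levy = $1,246,720 × 0.00515 = $6,420.608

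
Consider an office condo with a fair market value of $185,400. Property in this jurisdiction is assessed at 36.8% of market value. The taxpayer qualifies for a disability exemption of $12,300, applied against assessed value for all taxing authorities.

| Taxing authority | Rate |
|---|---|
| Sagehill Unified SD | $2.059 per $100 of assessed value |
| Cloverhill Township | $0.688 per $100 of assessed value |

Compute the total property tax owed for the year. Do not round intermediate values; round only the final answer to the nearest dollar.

Assessed value = $185,400 × 0.368 = $68,227.2
Taxable value = $68,227.2 − $12,300 = $55,927.2
Sagehill Unified SD: $55,927.2 × 0.02059 = $1,151.541048
Cloverhill Township: $55,927.2 × 0.00688 = $384.779136
Total = $1,151.541048 + $384.779136 = $1,536.320184

$1,536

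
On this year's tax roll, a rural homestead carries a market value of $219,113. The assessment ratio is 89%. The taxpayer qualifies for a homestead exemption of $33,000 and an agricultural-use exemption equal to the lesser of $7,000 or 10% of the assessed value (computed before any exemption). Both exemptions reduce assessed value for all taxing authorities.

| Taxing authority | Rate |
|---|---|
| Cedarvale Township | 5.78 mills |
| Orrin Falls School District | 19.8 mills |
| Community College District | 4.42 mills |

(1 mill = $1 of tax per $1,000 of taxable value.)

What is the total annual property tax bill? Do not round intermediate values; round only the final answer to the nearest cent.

$4,650.32

Assessed value = $219,113 × 0.89 = $195,010.57
Agricultural-use exemption = min($7,000, 10% × $195,010.57) = min($7,000, $19,501.057) = $7,000 (dollar cap binds)
Taxable value = $195,010.57 − $33,000 − $7,000 = $155,010.57
Cedarvale Township: $155,010.57 × 0.00578 = $895.9610946
Orrin Falls School District: $155,010.57 × 0.0198 = $3,069.209286
Community College District: $155,010.57 × 0.00442 = $685.1467194
Total = $4,650.3171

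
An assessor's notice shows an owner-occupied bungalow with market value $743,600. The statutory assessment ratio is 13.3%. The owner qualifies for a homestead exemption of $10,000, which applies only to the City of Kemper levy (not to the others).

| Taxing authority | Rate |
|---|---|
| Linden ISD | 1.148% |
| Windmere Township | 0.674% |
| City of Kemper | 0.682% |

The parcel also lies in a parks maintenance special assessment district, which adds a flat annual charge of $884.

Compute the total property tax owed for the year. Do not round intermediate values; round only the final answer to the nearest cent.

Assessed value = $743,600 × 0.133 = $98,898.8
Linden ISD: $98,898.8 × 0.01148 = $1,135.358224
Windmere Township: $98,898.8 × 0.00674 = $666.577912
City of Kemper: ($98,898.8 − $10,000) × 0.00682 = $88,898.8 × 0.00682 = $606.289816
Levies subtotal = $2,408.225952
Total = $2,408.225952 + $884 = $3,292.225952

$3,292.23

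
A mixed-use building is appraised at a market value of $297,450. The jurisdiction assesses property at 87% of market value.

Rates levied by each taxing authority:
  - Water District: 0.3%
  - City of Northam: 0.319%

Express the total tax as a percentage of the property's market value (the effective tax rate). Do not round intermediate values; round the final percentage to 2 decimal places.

0.54%

Assessed value = $297,450 × 0.87 = $258,781.5
Water District: $258,781.5 × 0.003 = $776.3445
City of Northam: $258,781.5 × 0.00319 = $825.512985
Total tax = $1,601.857485
Effective rate = $1,601.857485 ÷ $297,450 = 0.54% of market value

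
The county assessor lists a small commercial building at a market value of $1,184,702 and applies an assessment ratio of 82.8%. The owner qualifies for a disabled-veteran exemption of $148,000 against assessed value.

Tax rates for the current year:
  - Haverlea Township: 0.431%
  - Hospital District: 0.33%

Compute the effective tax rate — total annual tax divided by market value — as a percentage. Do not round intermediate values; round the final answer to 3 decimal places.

0.535%

Assessed value = $1,184,702 × 0.828 = $980,933.256
Taxable value = $980,933.256 − $148,000 = $832,933.256
Haverlea Township: $832,933.256 × 0.00431 = $3,589.94233336
Hospital District: $832,933.256 × 0.0033 = $2,748.6797448
Total tax = $6,338.62207816
Effective rate = $6,338.62207816 ÷ $1,184,702 = 0.535% of market value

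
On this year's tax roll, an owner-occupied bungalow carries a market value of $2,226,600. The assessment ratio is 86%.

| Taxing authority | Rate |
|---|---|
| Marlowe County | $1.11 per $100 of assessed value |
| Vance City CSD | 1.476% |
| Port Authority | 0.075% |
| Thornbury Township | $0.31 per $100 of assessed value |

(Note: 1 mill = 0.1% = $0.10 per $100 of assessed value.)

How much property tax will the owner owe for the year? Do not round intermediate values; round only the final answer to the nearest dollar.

$56,891

Assessed value = $2,226,600 × 0.86 = $1,914,876
Marlowe County: $1,914,876 × 0.0111 = $21,255.1236
Vance City CSD: $1,914,876 × 0.01476 = $28,263.56976
Port Authority: $1,914,876 × 0.00075 = $1,436.157
Thornbury Township: $1,914,876 × 0.0031 = $5,936.1156
Total = $56,890.96596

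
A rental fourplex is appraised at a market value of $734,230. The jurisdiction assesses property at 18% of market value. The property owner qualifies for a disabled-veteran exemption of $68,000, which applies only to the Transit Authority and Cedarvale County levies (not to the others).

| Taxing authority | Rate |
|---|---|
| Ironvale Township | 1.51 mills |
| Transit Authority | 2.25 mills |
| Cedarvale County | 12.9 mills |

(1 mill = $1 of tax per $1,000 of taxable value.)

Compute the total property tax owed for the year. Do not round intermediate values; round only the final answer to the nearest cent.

Assessed value = $734,230 × 0.18 = $132,161.4
Ironvale Township: $132,161.4 × 0.00151 = $199.563714
Transit Authority: ($132,161.4 − $68,000) × 0.00225 = $64,161.4 × 0.00225 = $144.36315
Cedarvale County: ($132,161.4 − $68,000) × 0.0129 = $64,161.4 × 0.0129 = $827.68206
Total = $1,171.608924

$1,171.61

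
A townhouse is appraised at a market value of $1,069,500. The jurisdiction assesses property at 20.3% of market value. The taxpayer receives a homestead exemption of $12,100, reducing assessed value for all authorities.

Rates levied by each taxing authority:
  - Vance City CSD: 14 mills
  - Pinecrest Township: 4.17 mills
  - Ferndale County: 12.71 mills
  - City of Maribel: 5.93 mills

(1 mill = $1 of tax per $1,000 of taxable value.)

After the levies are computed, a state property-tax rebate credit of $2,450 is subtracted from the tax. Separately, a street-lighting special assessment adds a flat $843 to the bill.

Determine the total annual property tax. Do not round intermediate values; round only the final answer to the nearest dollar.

Assessed value = $1,069,500 × 0.203 = $217,108.5
Taxable value = $217,108.5 − $12,100 = $205,008.5
Vance City CSD: $205,008.5 × 0.014 = $2,870.119
Pinecrest Township: $205,008.5 × 0.00417 = $854.885445
Ferndale County: $205,008.5 × 0.01271 = $2,605.658035
City of Maribel: $205,008.5 × 0.00593 = $1,215.700405
Levies subtotal = $7,546.362885
After credit = $7,546.362885 − $2,450 = $5,096.362885
Total = $5,096.362885 + $843 = $5,939.362885

$5,939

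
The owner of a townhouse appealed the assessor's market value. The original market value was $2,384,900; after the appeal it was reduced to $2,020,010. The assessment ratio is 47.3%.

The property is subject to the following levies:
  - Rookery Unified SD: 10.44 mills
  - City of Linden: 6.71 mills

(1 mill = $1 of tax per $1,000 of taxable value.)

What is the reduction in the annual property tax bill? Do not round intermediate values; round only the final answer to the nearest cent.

$2,959.97

Old assessed value = $2,384,900 × 0.473 = $1,128,057.7
New assessed value = $2,020,010 × 0.473 = $955,464.73
Combined rate = 0.01044 + 0.00671 = 0.01715
Old tax = $1,128,057.7 × 0.01715 = $19,346.189555
New tax = $955,464.73 × 0.01715 = $16,386.2201195
Reduction = $19,346.189555 − $16,386.2201195 = $2,959.9694355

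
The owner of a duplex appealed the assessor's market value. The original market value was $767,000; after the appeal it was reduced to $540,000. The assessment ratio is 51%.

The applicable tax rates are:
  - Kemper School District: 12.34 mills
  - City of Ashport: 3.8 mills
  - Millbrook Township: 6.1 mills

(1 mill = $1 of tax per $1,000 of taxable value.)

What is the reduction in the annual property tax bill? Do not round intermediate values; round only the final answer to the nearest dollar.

$2,575

Old assessed value = $767,000 × 0.51 = $391,170
New assessed value = $540,000 × 0.51 = $275,400
Combined rate = 0.01234 + 0.0038 + 0.0061 = 0.02224
Old tax = $391,170 × 0.02224 = $8,699.6208
New tax = $275,400 × 0.02224 = $6,124.896
Reduction = $8,699.6208 − $6,124.896 = $2,574.7248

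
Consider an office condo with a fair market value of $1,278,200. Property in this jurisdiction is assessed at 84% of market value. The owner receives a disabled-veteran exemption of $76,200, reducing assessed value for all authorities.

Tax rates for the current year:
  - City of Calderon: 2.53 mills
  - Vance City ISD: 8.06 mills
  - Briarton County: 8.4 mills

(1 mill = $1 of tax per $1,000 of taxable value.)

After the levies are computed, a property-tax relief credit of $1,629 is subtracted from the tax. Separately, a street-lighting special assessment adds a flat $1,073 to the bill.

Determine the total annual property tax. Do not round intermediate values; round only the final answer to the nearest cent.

Assessed value = $1,278,200 × 0.84 = $1,073,688
Taxable value = $1,073,688 − $76,200 = $997,488
City of Calderon: $997,488 × 0.00253 = $2,523.64464
Vance City ISD: $997,488 × 0.00806 = $8,039.75328
Briarton County: $997,488 × 0.0084 = $8,378.8992
Levies subtotal = $18,942.29712
After credit = $18,942.29712 − $1,629 = $17,313.29712
Total = $17,313.29712 + $1,073 = $18,386.29712

$18,386.30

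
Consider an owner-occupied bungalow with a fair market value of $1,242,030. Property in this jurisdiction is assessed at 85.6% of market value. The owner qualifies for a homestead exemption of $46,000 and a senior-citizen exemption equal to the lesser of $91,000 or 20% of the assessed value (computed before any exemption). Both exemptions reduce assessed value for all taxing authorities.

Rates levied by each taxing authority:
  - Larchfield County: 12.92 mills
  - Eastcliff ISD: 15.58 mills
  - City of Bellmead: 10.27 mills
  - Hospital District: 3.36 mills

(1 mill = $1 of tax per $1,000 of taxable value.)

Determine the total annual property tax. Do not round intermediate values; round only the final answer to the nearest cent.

$39,019.87

Assessed value = $1,242,030 × 0.856 = $1,063,177.68
Senior-citizen exemption = min($91,000, 20% × $1,063,177.68) = min($91,000, $212,635.536) = $91,000 (dollar cap binds)
Taxable value = $1,063,177.68 − $46,000 − $91,000 = $926,177.68
Larchfield County: $926,177.68 × 0.01292 = $11,966.2156256
Eastcliff ISD: $926,177.68 × 0.01558 = $14,429.8482544
City of Bellmead: $926,177.68 × 0.01027 = $9,511.8447736
Hospital District: $926,177.68 × 0.00336 = $3,111.9570048
Total = $39,019.8656584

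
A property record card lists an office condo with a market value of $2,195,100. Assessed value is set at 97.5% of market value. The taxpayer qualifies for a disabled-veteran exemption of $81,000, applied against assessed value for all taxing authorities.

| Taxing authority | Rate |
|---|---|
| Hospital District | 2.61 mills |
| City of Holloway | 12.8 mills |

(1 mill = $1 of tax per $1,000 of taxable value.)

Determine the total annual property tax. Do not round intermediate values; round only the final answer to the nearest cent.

$31,732.62

Assessed value = $2,195,100 × 0.975 = $2,140,222.5
Taxable value = $2,140,222.5 − $81,000 = $2,059,222.5
Hospital District: $2,059,222.5 × 0.00261 = $5,374.570725
City of Holloway: $2,059,222.5 × 0.0128 = $26,358.048
Total = $5,374.570725 + $26,358.048 = $31,732.618725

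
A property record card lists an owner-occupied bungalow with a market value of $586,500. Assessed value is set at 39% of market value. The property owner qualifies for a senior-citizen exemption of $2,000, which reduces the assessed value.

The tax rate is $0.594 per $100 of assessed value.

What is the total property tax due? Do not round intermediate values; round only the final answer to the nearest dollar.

$1,347

Assessed value = $586,500 × 0.39 = $228,735
Taxable value = $228,735 − $2,000 = $226,735
Tax = $226,735 × 0.00594 = $1,346.8059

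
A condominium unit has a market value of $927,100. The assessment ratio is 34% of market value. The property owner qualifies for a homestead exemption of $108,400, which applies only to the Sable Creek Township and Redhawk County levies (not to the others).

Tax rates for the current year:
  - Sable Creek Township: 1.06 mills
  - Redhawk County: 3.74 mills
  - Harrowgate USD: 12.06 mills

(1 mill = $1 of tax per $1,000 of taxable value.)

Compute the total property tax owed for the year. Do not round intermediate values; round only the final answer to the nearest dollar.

$4,794

Assessed value = $927,100 × 0.34 = $315,214
Sable Creek Township: ($315,214 − $108,400) × 0.00106 = $206,814 × 0.00106 = $219.22284
Redhawk County: ($315,214 − $108,400) × 0.00374 = $206,814 × 0.00374 = $773.48436
Harrowgate USD: $315,214 × 0.01206 = $3,801.48084
Total = $4,794.18804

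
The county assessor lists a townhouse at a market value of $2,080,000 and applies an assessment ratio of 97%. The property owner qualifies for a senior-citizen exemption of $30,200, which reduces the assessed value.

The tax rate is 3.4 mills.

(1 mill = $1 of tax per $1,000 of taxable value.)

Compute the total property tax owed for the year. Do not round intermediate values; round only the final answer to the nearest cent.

$6,757.16

Assessed value = $2,080,000 × 0.97 = $2,017,600
Taxable value = $2,017,600 − $30,200 = $1,987,400
Tax = $1,987,400 × 0.0034 = $6,757.16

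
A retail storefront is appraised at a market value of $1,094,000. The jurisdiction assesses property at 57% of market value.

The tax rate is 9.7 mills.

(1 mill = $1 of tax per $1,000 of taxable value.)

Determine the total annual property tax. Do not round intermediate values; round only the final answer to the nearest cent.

Assessed value = $1,094,000 × 0.57 = $623,580
Tax = $623,580 × 0.0097 = $6,048.726

$6,048.73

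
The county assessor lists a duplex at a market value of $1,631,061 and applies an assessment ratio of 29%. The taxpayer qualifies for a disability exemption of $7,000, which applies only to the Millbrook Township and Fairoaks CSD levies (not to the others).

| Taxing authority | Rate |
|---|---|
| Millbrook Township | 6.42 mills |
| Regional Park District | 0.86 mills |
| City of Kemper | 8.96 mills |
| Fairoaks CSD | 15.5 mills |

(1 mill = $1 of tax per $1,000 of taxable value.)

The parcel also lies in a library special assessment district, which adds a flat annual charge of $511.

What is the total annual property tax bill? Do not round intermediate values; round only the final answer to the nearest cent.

$15,370.82

Assessed value = $1,631,061 × 0.29 = $473,007.69
Millbrook Township: ($473,007.69 − $7,000) × 0.00642 = $466,007.69 × 0.00642 = $2,991.7693698
Regional Park District: $473,007.69 × 0.00086 = $406.7866134
City of Kemper: $473,007.69 × 0.00896 = $4,238.1489024
Fairoaks CSD: ($473,007.69 − $7,000) × 0.0155 = $466,007.69 × 0.0155 = $7,223.119195
Levies subtotal = $14,859.8240806
Total = $14,859.8240806 + $511 = $15,370.8240806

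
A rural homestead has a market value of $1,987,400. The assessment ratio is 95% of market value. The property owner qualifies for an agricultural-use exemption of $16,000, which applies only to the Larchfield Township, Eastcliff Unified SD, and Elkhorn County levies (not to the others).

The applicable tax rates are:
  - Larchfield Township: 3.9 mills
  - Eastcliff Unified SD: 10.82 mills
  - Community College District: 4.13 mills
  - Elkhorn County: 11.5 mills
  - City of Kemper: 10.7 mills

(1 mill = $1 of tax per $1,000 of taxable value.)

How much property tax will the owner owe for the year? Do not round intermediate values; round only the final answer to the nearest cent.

Assessed value = $1,987,400 × 0.95 = $1,888,030
Larchfield Township: ($1,888,030 − $16,000) × 0.0039 = $1,872,030 × 0.0039 = $7,300.917
Eastcliff Unified SD: ($1,888,030 − $16,000) × 0.01082 = $1,872,030 × 0.01082 = $20,255.3646
Community College District: $1,888,030 × 0.00413 = $7,797.5639
Elkhorn County: ($1,888,030 − $16,000) × 0.0115 = $1,872,030 × 0.0115 = $21,528.345
City of Kemper: $1,888,030 × 0.0107 = $20,201.921
Total = $77,084.1115

$77,084.11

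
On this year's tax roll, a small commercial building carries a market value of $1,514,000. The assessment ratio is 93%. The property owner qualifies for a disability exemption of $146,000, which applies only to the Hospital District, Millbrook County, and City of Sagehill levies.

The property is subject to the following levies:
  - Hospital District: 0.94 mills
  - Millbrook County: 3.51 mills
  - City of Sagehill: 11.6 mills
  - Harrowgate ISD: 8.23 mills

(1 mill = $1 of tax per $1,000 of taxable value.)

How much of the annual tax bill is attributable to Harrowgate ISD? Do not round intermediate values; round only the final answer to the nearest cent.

Assessed value = $1,514,000 × 0.93 = $1,408,020
Harrowgate ISD taxable value = $1,408,020 (exemption does not apply)
Harrowgate ISD levy = $1,408,020 × 0.00823 = $11,588.0046

$11,588.00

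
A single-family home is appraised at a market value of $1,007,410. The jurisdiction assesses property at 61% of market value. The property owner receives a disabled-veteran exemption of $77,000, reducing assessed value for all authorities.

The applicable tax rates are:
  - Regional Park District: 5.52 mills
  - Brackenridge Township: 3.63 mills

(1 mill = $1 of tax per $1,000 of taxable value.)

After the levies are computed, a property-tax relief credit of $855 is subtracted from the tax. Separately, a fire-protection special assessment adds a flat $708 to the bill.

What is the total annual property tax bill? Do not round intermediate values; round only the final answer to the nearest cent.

Assessed value = $1,007,410 × 0.61 = $614,520.1
Taxable value = $614,520.1 − $77,000 = $537,520.1
Regional Park District: $537,520.1 × 0.00552 = $2,967.110952
Brackenridge Township: $537,520.1 × 0.00363 = $1,951.197963
Levies subtotal = $4,918.308915
After credit = $4,918.308915 − $855 = $4,063.308915
Total = $4,063.308915 + $708 = $4,771.308915

$4,771.31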